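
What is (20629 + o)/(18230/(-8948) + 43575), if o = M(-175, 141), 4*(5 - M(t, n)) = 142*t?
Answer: 120111241/194945435 ≈ 0.61613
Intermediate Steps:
M(t, n) = 5 - 71*t/2
o = 12435/2 (o = 5 - 71/2*(-175) = 5 + 12425/2 = 12435/2 ≈ 6217.5)
(20629 + o)/(18230/(-8948) + 43575) = (20629 + 12435/2)/(18230/(-8948) + 43575) = 53693/(2*(18230*(-1/8948) + 43575)) = 53693/(2*(-9115/4474 + 43575)) = 53693/(2*(194945435/4474)) = (53693/2)*(4474/194945435) = 120111241/194945435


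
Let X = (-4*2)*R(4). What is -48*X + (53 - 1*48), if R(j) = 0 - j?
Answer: -1531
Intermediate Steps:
R(j) = -j
X = 32 (X = (-4*2)*(-1*4) = -8*(-4) = 32)
-48*X + (53 - 1*48) = -48*32 + (53 - 1*48) = -1536 + (53 - 48) = -1536 + 5 = -1531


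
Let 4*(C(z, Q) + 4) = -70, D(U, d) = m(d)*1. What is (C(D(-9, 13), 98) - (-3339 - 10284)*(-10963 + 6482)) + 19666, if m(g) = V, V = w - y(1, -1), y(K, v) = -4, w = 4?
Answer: -122050037/2 ≈ -6.1025e+7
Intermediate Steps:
V = 8 (V = 4 - 1*(-4) = 4 + 4 = 8)
m(g) = 8
D(U, d) = 8 (D(U, d) = 8*1 = 8)
C(z, Q) = -43/2 (C(z, Q) = -4 + (1/4)*(-70) = -4 - 35/2 = -43/2)
(C(D(-9, 13), 98) - (-3339 - 10284)*(-10963 + 6482)) + 19666 = (-43/2 - (-3339 - 10284)*(-10963 + 6482)) + 19666 = (-43/2 - (-13623)*(-4481)) + 19666 = (-43/2 - 1*61044663) + 19666 = (-43/2 - 61044663) + 19666 = -122089369/2 + 19666 = -122050037/2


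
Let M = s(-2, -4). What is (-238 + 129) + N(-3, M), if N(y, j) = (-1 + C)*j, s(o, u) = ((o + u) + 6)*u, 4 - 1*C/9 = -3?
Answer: -109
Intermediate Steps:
C = 63 (C = 36 - 9*(-3) = 36 + 27 = 63)
s(o, u) = u*(6 + o + u) (s(o, u) = (6 + o + u)*u = u*(6 + o + u))
M = 0 (M = -4*(6 - 2 - 4) = -4*0 = 0)
N(y, j) = 62*j (N(y, j) = (-1 + 63)*j = 62*j)
(-238 + 129) + N(-3, M) = (-238 + 129) + 62*0 = -109 + 0 = -109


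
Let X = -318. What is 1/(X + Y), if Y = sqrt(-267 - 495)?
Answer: -53/16981 - I*sqrt(762)/101886 ≈ -0.0031211 - 0.00027093*I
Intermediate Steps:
Y = I*sqrt(762) (Y = sqrt(-762) = I*sqrt(762) ≈ 27.604*I)
1/(X + Y) = 1/(-318 + I*sqrt(762))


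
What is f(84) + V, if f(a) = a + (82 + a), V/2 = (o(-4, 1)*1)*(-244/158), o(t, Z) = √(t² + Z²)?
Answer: 250 - 244*√17/79 ≈ 237.27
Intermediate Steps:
o(t, Z) = √(Z² + t²)
V = -244*√17/79 (V = 2*((√(1² + (-4)²)*1)*(-244/158)) = 2*((√(1 + 16)*1)*(-244*1/158)) = 2*((√17*1)*(-122/79)) = 2*(√17*(-122/79)) = 2*(-122*√17/79) = -244*√17/79 ≈ -12.735)
f(a) = 82 + 2*a
f(84) + V = (82 + 2*84) - 244*√17/79 = (82 + 168) - 244*√17/79 = 250 - 244*√17/79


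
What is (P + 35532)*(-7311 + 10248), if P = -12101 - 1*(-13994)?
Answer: 109917225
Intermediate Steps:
P = 1893 (P = -12101 + 13994 = 1893)
(P + 35532)*(-7311 + 10248) = (1893 + 35532)*(-7311 + 10248) = 37425*2937 = 109917225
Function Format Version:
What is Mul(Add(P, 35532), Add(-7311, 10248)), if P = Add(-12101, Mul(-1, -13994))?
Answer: 109917225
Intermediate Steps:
P = 1893 (P = Add(-12101, 13994) = 1893)
Mul(Add(P, 35532), Add(-7311, 10248)) = Mul(Add(1893, 35532), Add(-7311, 10248)) = Mul(37425, 2937) = 109917225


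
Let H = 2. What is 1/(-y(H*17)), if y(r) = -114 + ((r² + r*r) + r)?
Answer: -1/2232 ≈ -0.00044803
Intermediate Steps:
y(r) = -114 + r + 2*r² (y(r) = -114 + ((r² + r²) + r) = -114 + (2*r² + r) = -114 + (r + 2*r²) = -114 + r + 2*r²)
1/(-y(H*17)) = 1/(-(-114 + 2*17 + 2*(2*17)²)) = 1/(-(-114 + 34 + 2*34²)) = 1/(-(-114 + 34 + 2*1156)) = 1/(-(-114 + 34 + 2312)) = 1/(-1*2232) = 1/(-2232) = -1/2232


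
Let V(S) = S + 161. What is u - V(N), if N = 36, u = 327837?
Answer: 327640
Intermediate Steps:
V(S) = 161 + S
u - V(N) = 327837 - (161 + 36) = 327837 - 1*197 = 327837 - 197 = 327640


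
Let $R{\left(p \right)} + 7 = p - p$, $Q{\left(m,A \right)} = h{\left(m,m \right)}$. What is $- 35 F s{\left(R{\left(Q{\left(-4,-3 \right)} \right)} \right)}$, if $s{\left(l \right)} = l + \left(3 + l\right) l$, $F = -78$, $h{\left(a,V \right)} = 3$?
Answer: $57330$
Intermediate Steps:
$Q{\left(m,A \right)} = 3$
$R{\left(p \right)} = -7$ ($R{\left(p \right)} = -7 + \left(p - p\right) = -7 + 0 = -7$)
$s{\left(l \right)} = l + l \left(3 + l\right)$
$- 35 F s{\left(R{\left(Q{\left(-4,-3 \right)} \right)} \right)} = \left(-35\right) \left(-78\right) \left(- 7 \left(4 - 7\right)\right) = 2730 \left(\left(-7\right) \left(-3\right)\right) = 2730 \cdot 21 = 57330$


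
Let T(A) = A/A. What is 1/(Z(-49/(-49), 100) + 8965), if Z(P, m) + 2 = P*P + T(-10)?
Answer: 1/8965 ≈ 0.00011154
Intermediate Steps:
T(A) = 1
Z(P, m) = -1 + P² (Z(P, m) = -2 + (P*P + 1) = -2 + (P² + 1) = -2 + (1 + P²) = -1 + P²)
1/(Z(-49/(-49), 100) + 8965) = 1/((-1 + (-49/(-49))²) + 8965) = 1/((-1 + (-49*(-1/49))²) + 8965) = 1/((-1 + 1²) + 8965) = 1/((-1 + 1) + 8965) = 1/(0 + 8965) = 1/8965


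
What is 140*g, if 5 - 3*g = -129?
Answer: 18760/3 ≈ 6253.3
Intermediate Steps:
g = 134/3 (g = 5/3 - ⅓*(-129) = 5/3 + 43 = 134/3 ≈ 44.667)
140*g = 140*(134/3) = 18760/3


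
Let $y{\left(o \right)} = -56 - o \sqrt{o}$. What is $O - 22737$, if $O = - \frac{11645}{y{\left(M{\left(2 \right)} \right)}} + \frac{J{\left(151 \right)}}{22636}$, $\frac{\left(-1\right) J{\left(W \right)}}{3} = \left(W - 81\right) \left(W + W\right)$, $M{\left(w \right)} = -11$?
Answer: $- \frac{571143484166}{25278753} + \frac{128095 i \sqrt{11}}{4467} \approx -22594.0 + 95.107 i$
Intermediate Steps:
$J{\left(W \right)} = - 6 W \left(-81 + W\right)$ ($J{\left(W \right)} = - 3 \left(W - 81\right) \left(W + W\right) = - 3 \left(-81 + W\right) 2 W = - 3 \cdot 2 W \left(-81 + W\right) = - 6 W \left(-81 + W\right)$)
$y{\left(o \right)} = -56 - o^{\frac{3}{2}}$
$O = - \frac{15855}{5659} - \frac{11645}{-56 + 11 i \sqrt{11}}$ ($O = - \frac{11645}{-56 - \left(-11\right)^{\frac{3}{2}}} + \frac{6 \cdot 151 \left(81 - 151\right)}{22636} = - \frac{11645}{-56 - - 11 i \sqrt{11}} + 6 \cdot 151 \left(81 - 151\right) \frac{1}{22636} = - \frac{11645}{-56 + 11 i \sqrt{11}} + 6 \cdot 151 \left(-70\right) \frac{1}{22636} = - \frac{11645}{-56 + 11 i \sqrt{11}} - \frac{15855}{5659} = - \frac{15855}{5659} - \frac{11645}{-56 + 11 i \sqrt{11}} \approx 143.18 + 95.107 i$)
$O - 22737 = \left(\frac{3619522795}{25278753} + \frac{128095 i \sqrt{11}}{4467}\right) - 22737 = - \frac{571143484166}{25278753} + \frac{128095 i \sqrt{11}}{4467}$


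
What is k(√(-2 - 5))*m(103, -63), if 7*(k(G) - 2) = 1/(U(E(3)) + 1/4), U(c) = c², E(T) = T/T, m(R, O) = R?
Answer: 7622/35 ≈ 217.77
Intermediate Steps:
E(T) = 1
k(G) = 74/35 (k(G) = 2 + 1/(7*(1² + 1/4)) = 2 + 1/(7*(1 + ¼)) = 2 + 1/(7*(5/4)) = 2 + (⅐)*(⅘) = 2 + 4/35 = 74/35)
k(√(-2 - 5))*m(103, -63) = (74/35)*103 = 7622/35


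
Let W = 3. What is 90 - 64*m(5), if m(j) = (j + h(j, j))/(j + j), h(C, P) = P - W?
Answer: 226/5 ≈ 45.200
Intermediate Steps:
h(C, P) = -3 + P (h(C, P) = P - 1*3 = P - 3 = -3 + P)
m(j) = (-3 + 2*j)/(2*j) (m(j) = (j + (-3 + j))/(j + j) = (-3 + 2*j)/((2*j)) = (-3 + 2*j)*(1/(2*j)) = (-3 + 2*j)/(2*j))
90 - 64*m(5) = 90 - 64*(-3/2 + 5)/5 = 90 - 64*7/(5*2) = 90 - 64*7/10 = 90 - 224/5 = 226/5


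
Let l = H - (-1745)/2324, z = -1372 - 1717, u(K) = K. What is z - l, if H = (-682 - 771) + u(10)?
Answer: -3827049/2324 ≈ -1646.8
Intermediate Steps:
H = -1443 (H = (-682 - 771) + 10 = -1453 + 10 = -1443)
z = -3089
l = -3351787/2324 (l = -1443 - (-1745)/2324 = -1443 - 1*(-1745/2324) = -1443 + 1745/2324 = -3351787/2324 ≈ -1442.3)
z - l = -3089 - 1*(-3351787/2324) = -3089 + 3351787/2324 = -3827049/2324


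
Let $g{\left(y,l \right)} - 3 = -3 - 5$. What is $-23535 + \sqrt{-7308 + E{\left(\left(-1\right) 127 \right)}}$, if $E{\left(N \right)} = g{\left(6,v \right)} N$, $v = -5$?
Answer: $-23535 + i \sqrt{6673} \approx -23535.0 + 81.688 i$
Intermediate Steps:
$g{\left(y,l \right)} = -5$ ($g{\left(y,l \right)} = 3 - 8 = -5$)
$E{\left(N \right)} = - 5 N$
$-23535 + \sqrt{-7308 + E{\left(\left(-1\right) 127 \right)}} = -23535 + \sqrt{-7308 - 5 \left(\left(-1\right) 127\right)} = -23535 + \sqrt{-7308 - -635} = -23535 + \sqrt{-7308 + 635} = -23535 + \sqrt{-6673} = -23535 + i \sqrt{6673}$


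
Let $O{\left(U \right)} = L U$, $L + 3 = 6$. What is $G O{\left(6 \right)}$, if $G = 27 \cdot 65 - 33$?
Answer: $30996$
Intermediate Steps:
$L = 3$ ($L = -3 + 6 = 3$)
$O{\left(U \right)} = 3 U$
$G = 1722$ ($G = 1755 - 33 = 1722$)
$G O{\left(6 \right)} = 1722 \cdot 3 \cdot 6 = 1722 \cdot 18 = 30996$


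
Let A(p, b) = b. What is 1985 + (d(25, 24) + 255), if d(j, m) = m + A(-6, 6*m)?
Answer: 2408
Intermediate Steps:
d(j, m) = 7*m (d(j, m) = m + 6*m = 7*m)
1985 + (d(25, 24) + 255) = 1985 + (7*24 + 255) = 1985 + (168 + 255) = 1985 + 423 = 2408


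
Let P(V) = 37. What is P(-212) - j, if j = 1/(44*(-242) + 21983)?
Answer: 419394/11335 ≈ 37.000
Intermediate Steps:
j = 1/11335 (j = 1/(-10648 + 21983) = 1/11335 ≈ 8.8222e-5)
P(-212) - j = 37 - 1*1/11335 = 37 - 1/11335 = 419394/11335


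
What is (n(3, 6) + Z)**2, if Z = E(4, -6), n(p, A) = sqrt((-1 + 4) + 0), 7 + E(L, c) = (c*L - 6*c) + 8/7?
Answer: 1996/49 + 86*sqrt(3)/7 ≈ 62.014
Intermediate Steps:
E(L, c) = -41/7 - 6*c + L*c (E(L, c) = -7 + ((c*L - 6*c) + 8/7) = -7 + ((L*c - 6*c) + 8*(1/7)) = -7 + ((-6*c + L*c) + 8/7) = -7 + (8/7 - 6*c + L*c) = -41/7 - 6*c + L*c)
n(p, A) = sqrt(3) (n(p, A) = sqrt(3 + 0) = sqrt(3))
Z = 43/7 (Z = -41/7 - 6*(-6) + 4*(-6) = -41/7 + 36 - 24 = 43/7 ≈ 6.1429)
(n(3, 6) + Z)**2 = (sqrt(3) + 43/7)**2 = (43/7 + sqrt(3))**2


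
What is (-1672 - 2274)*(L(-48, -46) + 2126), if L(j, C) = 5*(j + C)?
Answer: -6534576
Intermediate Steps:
L(j, C) = 5*C + 5*j (L(j, C) = 5*(C + j) = 5*C + 5*j)
(-1672 - 2274)*(L(-48, -46) + 2126) = (-1672 - 2274)*((5*(-46) + 5*(-48)) + 2126) = -3946*((-230 - 240) + 2126) = -3946*(-470 + 2126) = -3946*1656 = -6534576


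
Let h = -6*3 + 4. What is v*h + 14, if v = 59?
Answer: -812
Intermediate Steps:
h = -14 (h = -18 + 4 = -14)
v*h + 14 = 59*(-14) + 14 = -826 + 14 = -812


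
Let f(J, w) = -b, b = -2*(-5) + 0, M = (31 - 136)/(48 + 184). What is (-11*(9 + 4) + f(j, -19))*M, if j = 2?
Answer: 16065/232 ≈ 69.246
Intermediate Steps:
M = -105/232 ≈ -0.45259
b = 10 (b = 10 + 0 = 10)
f(J, w) = -10 (f(J, w) = -1*10 = -10)
(-11*(9 + 4) + f(j, -19))*M = (-11*(9 + 4) - 10)*(-105/232) = (-11*13 - 10)*(-105/232) = (-143 - 10)*(-105/232) = -153*(-105/232) = 16065/232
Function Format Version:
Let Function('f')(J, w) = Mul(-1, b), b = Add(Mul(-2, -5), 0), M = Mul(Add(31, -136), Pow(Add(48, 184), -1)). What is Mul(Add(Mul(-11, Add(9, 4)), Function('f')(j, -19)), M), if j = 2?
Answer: Rational(16065, 232) ≈ 69.246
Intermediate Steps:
M = Rational(-105, 232) (M = Mul(-105, Pow(232, -1)) = Mul(-105, Rational(1, 232)) = Rational(-105, 232) ≈ -0.45259)
b = 10 (b = Add(10, 0) = 10)
Function('f')(J, w) = -10 (Function('f')(J, w) = Mul(-1, 10) = -10)
Mul(Add(Mul(-11, Add(9, 4)), Function('f')(j, -19)), M) = Mul(Add(Mul(-11, Add(9, 4)), -10), Rational(-105, 232)) = Mul(Add(Mul(-11, 13), -10), Rational(-105, 232)) = Mul(Add(-143, -10), Rational(-105, 232)) = Mul(-153, Rational(-105, 232)) = Rational(16065, 232)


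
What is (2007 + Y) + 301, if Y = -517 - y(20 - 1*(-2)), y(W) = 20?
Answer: 1771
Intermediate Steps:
Y = -537 (Y = -517 - 1*20 = -517 - 20 = -537)
(2007 + Y) + 301 = (2007 - 537) + 301 = 1470 + 301 = 1771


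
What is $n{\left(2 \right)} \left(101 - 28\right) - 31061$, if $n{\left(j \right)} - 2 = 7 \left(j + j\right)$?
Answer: $-28871$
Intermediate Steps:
$n{\left(j \right)} = 2 + 14 j$ ($n{\left(j \right)} = 2 + 7 \left(j + j\right) = 2 + 7 \cdot 2 j = 2 + 14 j$)
$n{\left(2 \right)} \left(101 - 28\right) - 31061 = \left(2 + 14 \cdot 2\right) \left(101 - 28\right) - 31061 = \left(2 + 28\right) 73 - 31061 = 30 \cdot 73 - 31061 = 2190 - 31061 = -28871$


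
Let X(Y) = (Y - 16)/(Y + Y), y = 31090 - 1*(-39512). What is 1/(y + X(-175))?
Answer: 350/24710891 ≈ 1.4164e-5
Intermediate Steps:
y = 70602 (y = 31090 + 39512 = 70602)
X(Y) = (-16 + Y)/(2*Y) (X(Y) = (-16 + Y)/((2*Y)) = (-16 + Y)*(1/(2*Y)) = (-16 + Y)/(2*Y))
1/(y + X(-175)) = 1/(70602 + (1/2)*(-16 - 175)/(-175)) = 1/(70602 + (1/2)*(-1/175)*(-191)) = 1/(70602 + 191/350) = 1/(24710891/350) = 350/24710891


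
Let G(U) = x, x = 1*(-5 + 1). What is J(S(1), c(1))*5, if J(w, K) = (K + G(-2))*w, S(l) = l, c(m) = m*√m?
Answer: -15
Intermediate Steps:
c(m) = m^(3/2)
x = -4 (x = 1*(-4) = -4)
G(U) = -4
J(w, K) = w*(-4 + K) (J(w, K) = (K - 4)*w = (-4 + K)*w = w*(-4 + K))
J(S(1), c(1))*5 = (1*(-4 + 1^(3/2)))*5 = (1*(-4 + 1))*5 = (1*(-3))*5 = -3*5 = -15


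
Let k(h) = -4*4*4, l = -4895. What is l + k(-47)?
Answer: -4959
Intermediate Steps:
k(h) = -64 (k(h) = -16*4 = -64)
l + k(-47) = -4895 - 64 = -4959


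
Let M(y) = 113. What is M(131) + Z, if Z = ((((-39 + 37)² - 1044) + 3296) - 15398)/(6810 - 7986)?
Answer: 73015/588 ≈ 124.18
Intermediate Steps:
Z = 6571/588 (Z = ((((-2)² - 1044) + 3296) - 15398)/(-1176) = (((4 - 1044) + 3296) - 15398)*(-1/1176) = ((-1040 + 3296) - 15398)*(-1/1176) = (2256 - 15398)*(-1/1176) = -13142*(-1/1176) = 6571/588 ≈ 11.175)
M(131) + Z = 113 + 6571/588 = 73015/588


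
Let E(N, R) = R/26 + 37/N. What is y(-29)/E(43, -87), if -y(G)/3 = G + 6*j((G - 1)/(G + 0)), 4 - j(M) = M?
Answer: -1090050/80591 ≈ -13.526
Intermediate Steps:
j(M) = 4 - M
E(N, R) = 37/N + R/26 (E(N, R) = R*(1/26) + 37/N = R/26 + 37/N = 37/N + R/26)
y(G) = -72 - 3*G + 18*(-1 + G)/G (y(G) = -3*(G + 6*(4 - (G - 1)/(G + 0))) = -3*(G + 6*(4 - (-1 + G)/G)) = -3*(G + (24 - 6*(-1 + G)/G)) = -3*(24 + G - 6*(-1 + G)/G) = -72 - 3*G + 18*(-1 + G)/G)
y(-29)/E(43, -87) = (-54 - 18/(-29) - 3*(-29))/(37/43 + (1/26)*(-87)) = (-54 - 18*(-1/29) + 87)/(37*(1/43) - 87/26) = (-54 + 18/29 + 87)/(37/43 - 87/26) = 975/(29*(-2779/1118)) = (975/29)*(-1118/2779) = -1090050/80591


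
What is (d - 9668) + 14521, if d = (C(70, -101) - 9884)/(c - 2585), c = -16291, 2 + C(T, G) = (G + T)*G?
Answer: 91611983/18876 ≈ 4853.4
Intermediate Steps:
C(T, G) = -2 + G*(G + T) (C(T, G) = -2 + (G + T)*G = -2 + G*(G + T))
d = 6755/18876 (d = ((-2 + (-101)**2 - 101*70) - 9884)/(-16291 - 2585) = ((-2 + 10201 - 7070) - 9884)/(-18876) = (3129 - 9884)*(-1/18876) = -6755*(-1/18876) = 6755/18876 ≈ 0.35786)
(d - 9668) + 14521 = (6755/18876 - 9668) + 14521 = -182486413/18876 + 14521 = 91611983/18876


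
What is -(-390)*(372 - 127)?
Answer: 95550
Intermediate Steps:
-(-390)*(372 - 127) = -(-390)*245 = -1*(-95550) = 95550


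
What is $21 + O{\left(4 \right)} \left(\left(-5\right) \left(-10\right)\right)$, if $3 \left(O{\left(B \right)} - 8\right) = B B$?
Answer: $\frac{2063}{3} \approx 687.67$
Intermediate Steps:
$O{\left(B \right)} = 8 + \frac{B^{2}}{3}$ ($O{\left(B \right)} = 8 + \frac{B B}{3} = 8 + \frac{B^{2}}{3}$)
$21 + O{\left(4 \right)} \left(\left(-5\right) \left(-10\right)\right) = 21 + \left(8 + \frac{4^{2}}{3}\right) \left(\left(-5\right) \left(-10\right)\right) = 21 + \left(8 + \frac{1}{3} \cdot 16\right) 50 = 21 + \left(8 + \frac{16}{3}\right) 50 = 21 + \frac{40}{3} \cdot 50 = 21 + \frac{2000}{3} = \frac{2063}{3}$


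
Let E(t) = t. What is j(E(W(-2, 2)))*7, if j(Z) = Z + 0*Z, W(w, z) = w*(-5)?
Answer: 70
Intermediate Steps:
W(w, z) = -5*w
j(Z) = Z (j(Z) = Z + 0 = Z)
j(E(W(-2, 2)))*7 = -5*(-2)*7 = 10*7 = 70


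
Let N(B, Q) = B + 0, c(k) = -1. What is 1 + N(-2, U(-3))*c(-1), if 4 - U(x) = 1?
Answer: 3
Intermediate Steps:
U(x) = 3 (U(x) = 4 - 1*1 = 4 - 1 = 3)
N(B, Q) = B
1 + N(-2, U(-3))*c(-1) = 1 - 2*(-1) = 1 + 2 = 3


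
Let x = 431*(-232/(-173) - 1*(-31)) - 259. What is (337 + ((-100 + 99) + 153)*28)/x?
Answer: 794589/2366638 ≈ 0.33575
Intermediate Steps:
x = 2366638/173 (x = 431*(-232*(-1/173) + 31) - 259 = 431*(232/173 + 31) - 259 = 431*(5595/173) - 259 = 2411445/173 - 259 = 2366638/173 ≈ 13680.)
(337 + ((-100 + 99) + 153)*28)/x = (337 + ((-100 + 99) + 153)*28)/(2366638/173) = (337 + (-1 + 153)*28)*(173/2366638) = (337 + 152*28)*(173/2366638) = (337 + 4256)*(173/2366638) = 4593*(173/2366638) = 794589/2366638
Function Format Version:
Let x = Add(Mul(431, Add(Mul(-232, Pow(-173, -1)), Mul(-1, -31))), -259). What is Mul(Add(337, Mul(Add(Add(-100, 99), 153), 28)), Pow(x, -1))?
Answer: Rational(794589, 2366638) ≈ 0.33575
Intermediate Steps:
x = Rational(2366638, 173) (x = Add(Mul(431, Add(Mul(-232, Rational(-1, 173)), 31)), -259) = Add(Mul(431, Add(Rational(232, 173), 31)), -259) = Add(Mul(431, Rational(5595, 173)), -259) = Add(Rational(2411445, 173), -259) = Rational(2366638, 173) ≈ 13680.)
Mul(Add(337, Mul(Add(Add(-100, 99), 153), 28)), Pow(x, -1)) = Mul(Add(337, Mul(Add(Add(-100, 99), 153), 28)), Pow(Rational(2366638, 173), -1)) = Mul(Add(337, Mul(Add(-1, 153), 28)), Rational(173, 2366638)) = Mul(Add(337, Mul(152, 28)), Rational(173, 2366638)) = Mul(Add(337, 4256), Rational(173, 2366638)) = Mul(4593, Rational(173, 2366638)) = Rational(794589, 2366638)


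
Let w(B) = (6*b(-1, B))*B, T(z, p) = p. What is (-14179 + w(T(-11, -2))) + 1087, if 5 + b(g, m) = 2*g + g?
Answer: -12996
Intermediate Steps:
b(g, m) = -5 + 3*g (b(g, m) = -5 + (2*g + g) = -5 + 3*g)
w(B) = -48*B (w(B) = (6*(-5 + 3*(-1)))*B = (6*(-5 - 3))*B = (6*(-8))*B = -48*B)
(-14179 + w(T(-11, -2))) + 1087 = (-14179 - 48*(-2)) + 1087 = (-14179 + 96) + 1087 = -14083 + 1087 = -12996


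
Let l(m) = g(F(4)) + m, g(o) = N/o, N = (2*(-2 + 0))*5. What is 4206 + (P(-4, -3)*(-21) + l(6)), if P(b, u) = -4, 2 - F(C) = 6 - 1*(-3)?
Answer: 30092/7 ≈ 4298.9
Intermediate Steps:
F(C) = -7 (F(C) = 2 - (6 - 1*(-3)) = 2 - (6 + 3) = 2 - 1*9 = 2 - 9 = -7)
N = -20 (N = (2*(-2))*5 = -4*5 = -20)
g(o) = -20/o
l(m) = 20/7 + m (l(m) = -20/(-7) + m = -20*(-⅐) + m = 20/7 + m)
4206 + (P(-4, -3)*(-21) + l(6)) = 4206 + (-4*(-21) + (20/7 + 6)) = 4206 + (84 + 62/7) = 4206 + 650/7 = 30092/7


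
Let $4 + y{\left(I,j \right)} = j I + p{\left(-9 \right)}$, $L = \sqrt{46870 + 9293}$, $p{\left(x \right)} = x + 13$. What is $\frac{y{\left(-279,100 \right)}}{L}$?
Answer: $- \frac{9300 \sqrt{56163}}{18721} \approx -117.73$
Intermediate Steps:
$p{\left(x \right)} = 13 + x$
$L = \sqrt{56163} \approx 236.99$
$y{\left(I,j \right)} = I j$ ($y{\left(I,j \right)} = -4 + \left(j I + \left(13 - 9\right)\right) = -4 + \left(I j + 4\right) = -4 + \left(4 + I j\right) = I j$)
$\frac{y{\left(-279,100 \right)}}{L} = \frac{\left(-279\right) 100}{\sqrt{56163}} = - 27900 \frac{\sqrt{56163}}{56163} = - \frac{9300 \sqrt{56163}}{18721}$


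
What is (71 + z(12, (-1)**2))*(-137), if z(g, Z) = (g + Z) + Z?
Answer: -11645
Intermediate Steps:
z(g, Z) = g + 2*Z (z(g, Z) = (Z + g) + Z = g + 2*Z)
(71 + z(12, (-1)**2))*(-137) = (71 + (12 + 2*(-1)**2))*(-137) = (71 + (12 + 2*1))*(-137) = (71 + (12 + 2))*(-137) = (71 + 14)*(-137) = 85*(-137) = -11645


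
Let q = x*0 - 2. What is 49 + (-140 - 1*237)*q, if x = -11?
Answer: 803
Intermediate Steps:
q = -2 (q = -11*0 - 2 = 0 - 2 = -2)
49 + (-140 - 1*237)*q = 49 + (-140 - 1*237)*(-2) = 49 + (-140 - 237)*(-2) = 49 - 377*(-2) = 49 + 754 = 803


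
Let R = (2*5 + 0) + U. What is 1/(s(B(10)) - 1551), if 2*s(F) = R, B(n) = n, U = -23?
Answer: -2/3115 ≈ -0.00064205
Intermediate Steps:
R = -13 (R = (2*5 + 0) - 23 = (10 + 0) - 23 = 10 - 23 = -13)
s(F) = -13/2 (s(F) = (1/2)*(-13) = -13/2)
1/(s(B(10)) - 1551) = 1/(-13/2 - 1551) = 1/(-3115/2) = -2/3115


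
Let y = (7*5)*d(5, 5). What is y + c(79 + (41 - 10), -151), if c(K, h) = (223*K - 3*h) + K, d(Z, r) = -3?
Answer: 24988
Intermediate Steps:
c(K, h) = -3*h + 224*K (c(K, h) = (-3*h + 223*K) + K = -3*h + 224*K)
y = -105 (y = (7*5)*(-3) = 35*(-3) = -105)
y + c(79 + (41 - 10), -151) = -105 + (-3*(-151) + 224*(79 + (41 - 10))) = -105 + (453 + 224*(79 + 31)) = -105 + (453 + 224*110) = -105 + (453 + 24640) = -105 + 25093 = 24988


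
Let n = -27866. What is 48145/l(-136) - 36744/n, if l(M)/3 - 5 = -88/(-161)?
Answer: 108048708473/37326507 ≈ 2894.7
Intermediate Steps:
l(M) = 2679/161 (l(M) = 15 + 3*(-88/(-161)) = 15 + 3*(-88*(-1/161)) = 15 + 3*(88/161) = 15 + 264/161 = 2679/161)
48145/l(-136) - 36744/n = 48145/(2679/161) - 36744/(-27866) = 48145*(161/2679) - 36744*(-1/27866) = 7751345/2679 + 18372/13933 = 108048708473/37326507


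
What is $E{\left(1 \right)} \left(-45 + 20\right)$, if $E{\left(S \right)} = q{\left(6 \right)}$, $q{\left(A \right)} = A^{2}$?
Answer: $-900$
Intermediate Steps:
$E{\left(S \right)} = 36$ ($E{\left(S \right)} = 6^{2} = 36$)
$E{\left(1 \right)} \left(-45 + 20\right) = 36 \left(-45 + 20\right) = 36 \left(-25\right) = -900$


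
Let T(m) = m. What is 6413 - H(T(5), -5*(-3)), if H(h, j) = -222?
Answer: 6635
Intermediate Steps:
6413 - H(T(5), -5*(-3)) = 6413 - 1*(-222) = 6413 + 222 = 6635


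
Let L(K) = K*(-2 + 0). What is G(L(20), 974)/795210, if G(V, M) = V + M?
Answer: 467/397605 ≈ 0.0011745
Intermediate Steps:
L(K) = -2*K (L(K) = K*(-2) = -2*K)
G(V, M) = M + V
G(L(20), 974)/795210 = (974 - 2*20)/795210 = (974 - 40)*(1/795210) = 934*(1/795210) = 467/397605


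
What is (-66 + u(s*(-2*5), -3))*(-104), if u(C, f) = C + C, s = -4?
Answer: -1456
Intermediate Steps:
u(C, f) = 2*C
(-66 + u(s*(-2*5), -3))*(-104) = (-66 + 2*(-(-8)*5))*(-104) = (-66 + 2*(-4*(-10)))*(-104) = (-66 + 2*40)*(-104) = (-66 + 80)*(-104) = 14*(-104) = -1456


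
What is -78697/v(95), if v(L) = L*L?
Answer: -78697/9025 ≈ -8.7199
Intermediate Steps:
v(L) = L²
-78697/v(95) = -78697/(95²) = -78697/9025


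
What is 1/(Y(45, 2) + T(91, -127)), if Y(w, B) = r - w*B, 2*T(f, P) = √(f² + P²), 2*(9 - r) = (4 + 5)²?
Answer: -486/34639 - 2*√24410/34639 ≈ -0.023051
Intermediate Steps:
r = -63/2 (r = 9 - (4 + 5)²/2 = 9 - ½*9² = 9 - ½*81 = 9 - 81/2 = -63/2 ≈ -31.500)
T(f, P) = √(P² + f²)/2 (T(f, P) = √(f² + P²)/2 = √(P² + f²)/2)
Y(w, B) = -63/2 - B*w (Y(w, B) = -63/2 - w*B = -63/2 - B*w)
1/(Y(45, 2) + T(91, -127)) = 1/((-63/2 - 1*2*45) + √((-127)² + 91²)/2) = 1/((-63/2 - 90) + √(16129 + 8281)/2) = 1/(-243/2 + √24410/2)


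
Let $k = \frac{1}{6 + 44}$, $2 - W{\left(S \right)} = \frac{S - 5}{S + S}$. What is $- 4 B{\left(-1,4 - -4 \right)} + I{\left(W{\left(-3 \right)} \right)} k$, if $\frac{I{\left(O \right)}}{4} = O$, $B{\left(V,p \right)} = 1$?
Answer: $- \frac{296}{75} \approx -3.9467$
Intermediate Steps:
$W{\left(S \right)} = 2 - \frac{-5 + S}{2 S}$ ($W{\left(S \right)} = 2 - \frac{S - 5}{S + S} = 2 - \frac{-5 + S}{2 S}$)
$I{\left(O \right)} = 4 O$
$k = \frac{1}{50} \approx 0.02$
$- 4 B{\left(-1,4 - -4 \right)} + I{\left(W{\left(-3 \right)} \right)} k = \left(-4\right) 1 + 4 \frac{5 + 3 \left(-3\right)}{2 \left(-3\right)} \frac{1}{50} = -4 + 4 \cdot \frac{1}{2} \left(- \frac{1}{3}\right) \left(5 - 9\right) \frac{1}{50} = -4 + 4 \cdot \frac{1}{2} \left(- \frac{1}{3}\right) \left(-4\right) \frac{1}{50} = -4 + 4 \cdot \frac{2}{3} \cdot \frac{1}{50} = -4 + \frac{8}{3} \cdot \frac{1}{50} = -4 + \frac{4}{75} = - \frac{296}{75}$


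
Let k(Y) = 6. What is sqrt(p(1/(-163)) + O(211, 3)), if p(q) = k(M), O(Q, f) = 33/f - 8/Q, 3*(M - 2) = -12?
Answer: sqrt(755169)/211 ≈ 4.1185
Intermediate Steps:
M = -2 (M = 2 + (1/3)*(-12) = 2 - 4 = -2)
O(Q, f) = -8/Q + 33/f
p(q) = 6
sqrt(p(1/(-163)) + O(211, 3)) = sqrt(6 + (-8/211 + 33/3)) = sqrt(6 + (-8*1/211 + 33*(1/3))) = sqrt(6 + (-8/211 + 11)) = sqrt(6 + 2313/211) = sqrt(3579/211) = sqrt(755169)/211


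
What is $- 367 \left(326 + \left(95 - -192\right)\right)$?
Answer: $-224971$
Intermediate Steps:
$- 367 \left(326 + \left(95 - -192\right)\right) = - 367 \left(326 + \left(95 + 192\right)\right) = - 367 \left(326 + 287\right) = \left(-367\right) 613 = -224971$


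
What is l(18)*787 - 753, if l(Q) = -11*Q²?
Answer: -2805621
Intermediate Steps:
l(18)*787 - 753 = -11*18²*787 - 753 = -11*324*787 - 753 = -3564*787 - 753 = -2804868 - 753 = -2805621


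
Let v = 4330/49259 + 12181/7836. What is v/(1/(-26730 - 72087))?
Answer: -20881802867701/128664508 ≈ -1.6230e+5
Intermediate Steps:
v = 633953759/385993524 (v = 4330*(1/49259) + 12181*(1/7836) = 4330/49259 + 12181/7836 = 633953759/385993524 ≈ 1.6424)
v/(1/(-26730 - 72087)) = 633953759/(385993524*(1/(-26730 - 72087))) = 633953759/(385993524*(1/(-98817))) = 633953759/(385993524*(-1/98817)) = (633953759/385993524)*(-98817) = -20881802867701/128664508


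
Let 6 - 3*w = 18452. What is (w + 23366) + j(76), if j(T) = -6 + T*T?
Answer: 68962/3 ≈ 22987.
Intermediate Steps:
w = -18446/3 (w = 2 - 1/3*18452 = 2 - 18452/3 = -18446/3 ≈ -6148.7)
j(T) = -6 + T**2
(w + 23366) + j(76) = (-18446/3 + 23366) + (-6 + 76**2) = 51652/3 + (-6 + 5776) = 51652/3 + 5770 = 68962/3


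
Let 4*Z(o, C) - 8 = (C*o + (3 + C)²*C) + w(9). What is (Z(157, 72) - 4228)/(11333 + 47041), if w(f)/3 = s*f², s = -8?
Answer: 49682/29187 ≈ 1.7022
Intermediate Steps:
w(f) = -24*f² (w(f) = 3*(-8*f²) = -24*f²)
Z(o, C) = -484 + C*o/4 + C*(3 + C)²/4 (Z(o, C) = 2 + ((C*o + (3 + C)²*C) - 24*9²)/4 = 2 + ((C*o + C*(3 + C)²) - 24*81)/4 = 2 + ((C*o + C*(3 + C)²) - 1944)/4 = 2 + (-1944 + C*o + C*(3 + C)²)/4 = 2 + (-486 + C*o/4 + C*(3 + C)²/4) = -484 + C*o/4 + C*(3 + C)²/4)
(Z(157, 72) - 4228)/(11333 + 47041) = ((-484 + (¼)*72*157 + (¼)*72*(3 + 72)²) - 4228)/(11333 + 47041) = ((-484 + 2826 + (¼)*72*75²) - 4228)/58374 = ((-484 + 2826 + (¼)*72*5625) - 4228)*(1/58374) = ((-484 + 2826 + 101250) - 4228)*(1/58374) = (103592 - 4228)*(1/58374) = 99364*(1/58374) = 49682/29187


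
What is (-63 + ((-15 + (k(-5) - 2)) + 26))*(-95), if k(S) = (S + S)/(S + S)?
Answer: 5035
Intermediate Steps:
k(S) = 1 (k(S) = (2*S)/((2*S)) = (2*S)*(1/(2*S)) = 1)
(-63 + ((-15 + (k(-5) - 2)) + 26))*(-95) = (-63 + ((-15 + (1 - 2)) + 26))*(-95) = (-63 + ((-15 - 1) + 26))*(-95) = (-63 + (-16 + 26))*(-95) = (-63 + 10)*(-95) = -53*(-95) = 5035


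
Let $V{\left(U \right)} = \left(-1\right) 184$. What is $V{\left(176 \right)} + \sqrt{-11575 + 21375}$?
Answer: $-184 + 70 \sqrt{2} \approx -85.005$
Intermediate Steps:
$V{\left(U \right)} = -184$
$V{\left(176 \right)} + \sqrt{-11575 + 21375} = -184 + \sqrt{-11575 + 21375} = -184 + \sqrt{9800} = -184 + 70 \sqrt{2}$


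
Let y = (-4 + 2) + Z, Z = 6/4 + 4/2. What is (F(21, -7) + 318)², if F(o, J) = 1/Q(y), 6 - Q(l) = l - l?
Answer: 3644281/36 ≈ 1.0123e+5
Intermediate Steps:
Z = 7/2 (Z = 6*(¼) + 4*(½) = 3/2 + 2 = 7/2 ≈ 3.5000)
y = 3/2 (y = (-4 + 2) + 7/2 = -2 + 7/2 = 3/2 ≈ 1.5000)
Q(l) = 6 (Q(l) = 6 - (l - l) = 6 - 1*0 = 6 + 0 = 6)
F(o, J) = ⅙ (F(o, J) = 1/6 = ⅙)
(F(21, -7) + 318)² = (⅙ + 318)² = (1909/6)² = 3644281/36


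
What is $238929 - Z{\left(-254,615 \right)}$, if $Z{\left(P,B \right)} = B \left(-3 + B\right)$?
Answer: $-137451$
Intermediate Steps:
$238929 - Z{\left(-254,615 \right)} = 238929 - 615 \left(-3 + 615\right) = 238929 - 615 \cdot 612 = 238929 - 376380 = -137451$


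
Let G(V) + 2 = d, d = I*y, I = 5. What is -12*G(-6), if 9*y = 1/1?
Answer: 52/3 ≈ 17.333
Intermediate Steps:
y = 1/9 (y = (1/1)/9 = (1*1)/9 = (1/9)*1 = 1/9 ≈ 0.11111)
d = 5/9 (d = 5*(1/9) = 5/9 ≈ 0.55556)
G(V) = -13/9 (G(V) = -2 + 5/9 = -13/9)
-12*G(-6) = -12*(-13/9) = 52/3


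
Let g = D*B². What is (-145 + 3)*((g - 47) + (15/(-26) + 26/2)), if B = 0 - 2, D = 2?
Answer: 49061/13 ≈ 3773.9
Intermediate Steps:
B = -2
g = 8 (g = 2*(-2)² = 2*4 = 8)
(-145 + 3)*((g - 47) + (15/(-26) + 26/2)) = (-145 + 3)*((8 - 47) + (15/(-26) + 26/2)) = -142*(-39 + (15*(-1/26) + 26*(½))) = -142*(-39 + (-15/26 + 13)) = -142*(-39 + 323/26) = -142*(-691/26) = 49061/13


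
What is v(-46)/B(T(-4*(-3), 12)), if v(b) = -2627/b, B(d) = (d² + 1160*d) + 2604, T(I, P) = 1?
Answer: 2627/173190 ≈ 0.015168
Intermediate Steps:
B(d) = 2604 + d² + 1160*d
v(-46)/B(T(-4*(-3), 12)) = (-2627/(-46))/(2604 + 1² + 1160*1) = (-2627*(-1/46))/(2604 + 1 + 1160) = (2627/46)/3765 = (2627/46)*(1/3765) = 2627/173190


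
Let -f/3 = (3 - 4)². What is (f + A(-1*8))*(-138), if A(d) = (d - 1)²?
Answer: -10764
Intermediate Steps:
A(d) = (-1 + d)²
f = -3 (f = -3*(3 - 4)² = -3*(-1)² = -3*1 = -3)
(f + A(-1*8))*(-138) = (-3 + (-1 - 1*8)²)*(-138) = (-3 + (-1 - 8)²)*(-138) = (-3 + (-9)²)*(-138) = (-3 + 81)*(-138) = 78*(-138) = -10764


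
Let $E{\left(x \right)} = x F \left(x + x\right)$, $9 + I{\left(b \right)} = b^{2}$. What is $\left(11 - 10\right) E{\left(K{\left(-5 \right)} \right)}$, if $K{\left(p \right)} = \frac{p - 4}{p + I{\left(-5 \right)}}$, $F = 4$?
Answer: $\frac{648}{121} \approx 5.3554$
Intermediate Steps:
$I{\left(b \right)} = -9 + b^{2}$
$K{\left(p \right)} = \frac{-4 + p}{16 + p}$ ($K{\left(p \right)} = \frac{p - 4}{p - \left(9 - \left(-5\right)^{2}\right)} = \frac{-4 + p}{p + \left(-9 + 25\right)} = \frac{-4 + p}{p + 16} = \frac{-4 + p}{16 + p}$)
$E{\left(x \right)} = 8 x^{2}$ ($E{\left(x \right)} = x 4 \left(x + x\right) = 4 x 2 x = 8 x^{2}$)
$\left(11 - 10\right) E{\left(K{\left(-5 \right)} \right)} = \left(11 - 10\right) 8 \left(\frac{-4 - 5}{16 - 5}\right)^{2} = \left(11 - 10\right) 8 \left(\frac{1}{11} \left(-9\right)\right)^{2} = 1 \cdot 8 \left(\frac{1}{11} \left(-9\right)\right)^{2} = 1 \cdot 8 \left(- \frac{9}{11}\right)^{2} = 1 \cdot 8 \cdot \frac{81}{121} = 1 \cdot \frac{648}{121} = \frac{648}{121}$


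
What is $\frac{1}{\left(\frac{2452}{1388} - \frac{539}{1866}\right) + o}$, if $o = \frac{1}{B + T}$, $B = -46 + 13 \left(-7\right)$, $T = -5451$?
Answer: $\frac{1809120588}{2673045299} \approx 0.6768$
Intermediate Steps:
$B = -137$ ($B = -46 - 91 = -137$)
$o = - \frac{1}{5588}$ ($o = \frac{1}{-137 - 5451} = \frac{1}{-5588} = - \frac{1}{5588} \approx -0.00017895$)
$\frac{1}{\left(\frac{2452}{1388} - \frac{539}{1866}\right) + o} = \frac{1}{\left(\frac{2452}{1388} - \frac{539}{1866}\right) - \frac{1}{5588}} = \frac{1}{\left(2452 \cdot \frac{1}{1388} - \frac{539}{1866}\right) - \frac{1}{5588}} = \frac{1}{\left(\frac{613}{347} - \frac{539}{1866}\right) - \frac{1}{5588}} = \frac{1}{\frac{956825}{647502} - \frac{1}{5588}} = \frac{1}{\frac{2673045299}{1809120588}} = \frac{1809120588}{2673045299}$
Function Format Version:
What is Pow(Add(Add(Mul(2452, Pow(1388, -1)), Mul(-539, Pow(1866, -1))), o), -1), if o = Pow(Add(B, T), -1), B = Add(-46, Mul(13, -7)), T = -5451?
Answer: Rational(1809120588, 2673045299) ≈ 0.67680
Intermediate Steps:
B = -137 (B = Add(-46, -91) = -137)
o = Rational(-1, 5588) (o = Pow(Add(-137, -5451), -1) = Pow(-5588, -1) = Rational(-1, 5588) ≈ -0.00017895)
Pow(Add(Add(Mul(2452, Pow(1388, -1)), Mul(-539, Pow(1866, -1))), o), -1) = Pow(Add(Add(Mul(2452, Pow(1388, -1)), Mul(-539, Pow(1866, -1))), Rational(-1, 5588)), -1) = Pow(Add(Add(Mul(2452, Rational(1, 1388)), Mul(-539, Rational(1, 1866))), Rational(-1, 5588)), -1) = Pow(Add(Add(Rational(613, 347), Rational(-539, 1866)), Rational(-1, 5588)), -1) = Pow(Add(Rational(956825, 647502), Rational(-1, 5588)), -1) = Pow(Rational(2673045299, 1809120588), -1) = Rational(1809120588, 2673045299)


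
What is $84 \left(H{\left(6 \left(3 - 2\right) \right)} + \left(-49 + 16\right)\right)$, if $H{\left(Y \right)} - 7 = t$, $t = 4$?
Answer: $-1848$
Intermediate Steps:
$H{\left(Y \right)} = 11$ ($H{\left(Y \right)} = 7 + 4 = 11$)
$84 \left(H{\left(6 \left(3 - 2\right) \right)} + \left(-49 + 16\right)\right) = 84 \left(11 + \left(-49 + 16\right)\right) = 84 \left(11 - 33\right) = 84 \left(-22\right) = -1848$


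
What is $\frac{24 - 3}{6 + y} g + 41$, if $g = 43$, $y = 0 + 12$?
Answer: $\frac{547}{6} \approx 91.167$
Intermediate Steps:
$y = 12$
$\frac{24 - 3}{6 + y} g + 41 = \frac{24 - 3}{6 + 12} \cdot 43 + 41 = \frac{21}{18} \cdot 43 + 41 = 21 \cdot \frac{1}{18} \cdot 43 + 41 = \frac{7}{6} \cdot 43 + 41 = \frac{301}{6} + 41 = \frac{547}{6}$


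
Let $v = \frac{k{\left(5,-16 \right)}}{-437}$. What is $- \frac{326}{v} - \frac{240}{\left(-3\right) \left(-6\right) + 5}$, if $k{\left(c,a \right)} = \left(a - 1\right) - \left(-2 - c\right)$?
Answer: $- \frac{1639513}{115} \approx -14257.0$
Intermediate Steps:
$k{\left(c,a \right)} = 1 + a + c$ ($k{\left(c,a \right)} = \left(-1 + a\right) + \left(2 + c\right) = 1 + a + c$)
$v = \frac{10}{437}$ ($v = \frac{1 - 16 + 5}{-437} = \left(-10\right) \left(- \frac{1}{437}\right) = \frac{10}{437} \approx 0.022883$)
$- \frac{326}{v} - \frac{240}{\left(-3\right) \left(-6\right) + 5} = - \frac{326}{\frac{10}{437}} - \frac{240}{\left(-3\right) \left(-6\right) + 5} = \left(-326\right) \frac{437}{10} - \frac{240}{18 + 5} = - \frac{71231}{5} - \frac{240}{23} = - \frac{1639513}{115}$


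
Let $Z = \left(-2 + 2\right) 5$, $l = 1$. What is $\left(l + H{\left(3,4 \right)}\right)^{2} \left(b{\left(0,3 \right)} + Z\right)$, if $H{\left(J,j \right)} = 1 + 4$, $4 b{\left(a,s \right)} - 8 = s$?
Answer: $99$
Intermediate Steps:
$b{\left(a,s \right)} = 2 + \frac{s}{4}$
$H{\left(J,j \right)} = 5$
$Z = 0$ ($Z = 0 \cdot 5 = 0$)
$\left(l + H{\left(3,4 \right)}\right)^{2} \left(b{\left(0,3 \right)} + Z\right) = \left(1 + 5\right)^{2} \left(\left(2 + \frac{1}{4} \cdot 3\right) + 0\right) = 6^{2} \left(\left(2 + \frac{3}{4}\right) + 0\right) = 36 \left(\frac{11}{4} + 0\right) = 36 \cdot \frac{11}{4} = 99$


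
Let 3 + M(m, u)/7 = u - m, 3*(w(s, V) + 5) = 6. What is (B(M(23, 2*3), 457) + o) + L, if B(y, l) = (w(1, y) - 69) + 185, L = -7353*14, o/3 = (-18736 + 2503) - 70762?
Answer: -363814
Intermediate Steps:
o = -260985 (o = 3*((-18736 + 2503) - 70762) = 3*(-16233 - 70762) = 3*(-86995) = -260985)
L = -102942
w(s, V) = -3 (w(s, V) = -5 + (⅓)*6 = -5 + 2 = -3)
M(m, u) = -21 - 7*m + 7*u (M(m, u) = -21 + 7*(u - m) = -21 + (-7*m + 7*u) = -21 - 7*m + 7*u)
B(y, l) = 113 (B(y, l) = (-3 - 69) + 185 = -72 + 185 = 113)
(B(M(23, 2*3), 457) + o) + L = (113 - 260985) - 102942 = -260872 - 102942 = -363814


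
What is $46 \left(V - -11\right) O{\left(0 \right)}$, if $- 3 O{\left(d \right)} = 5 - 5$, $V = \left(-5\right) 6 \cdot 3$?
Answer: $0$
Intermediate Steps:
$V = -90$ ($V = \left(-30\right) 3 = -90$)
$O{\left(d \right)} = 0$ ($O{\left(d \right)} = - \frac{5 - 5}{3} = \left(- \frac{1}{3}\right) 0 = 0$)
$46 \left(V - -11\right) O{\left(0 \right)} = 46 \left(-90 - -11\right) 0 = 46 \left(-90 + 11\right) 0 = 46 \left(-79\right) 0 = \left(-3634\right) 0 = 0$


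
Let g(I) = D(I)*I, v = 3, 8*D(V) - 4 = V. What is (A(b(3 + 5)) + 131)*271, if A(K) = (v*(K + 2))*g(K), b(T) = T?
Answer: 133061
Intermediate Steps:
D(V) = ½ + V/8
g(I) = I*(½ + I/8) (g(I) = (½ + I/8)*I = I*(½ + I/8))
A(K) = K*(4 + K)*(6 + 3*K)/8 (A(K) = (3*(K + 2))*(K*(4 + K)/8) = (3*(2 + K))*(K*(4 + K)/8) = (6 + 3*K)*(K*(4 + K)/8) = K*(4 + K)*(6 + 3*K)/8)
(A(b(3 + 5)) + 131)*271 = (3*(3 + 5)*(2 + (3 + 5))*(4 + (3 + 5))/8 + 131)*271 = ((3/8)*8*(2 + 8)*(4 + 8) + 131)*271 = ((3/8)*8*10*12 + 131)*271 = (360 + 131)*271 = 491*271 = 133061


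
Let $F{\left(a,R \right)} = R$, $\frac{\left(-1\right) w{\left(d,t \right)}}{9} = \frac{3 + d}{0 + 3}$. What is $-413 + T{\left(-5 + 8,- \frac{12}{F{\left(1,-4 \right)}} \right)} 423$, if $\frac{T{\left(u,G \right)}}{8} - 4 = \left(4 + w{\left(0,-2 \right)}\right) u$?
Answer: $-37637$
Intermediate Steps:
$w{\left(d,t \right)} = -9 - 3 d$ ($w{\left(d,t \right)} = - 9 \frac{3 + d}{0 + 3} = - 9 \frac{3 + d}{3} = - 9 \left(3 + d\right) \frac{1}{3} = - 9 \left(1 + \frac{d}{3}\right) = -9 - 3 d$)
$T{\left(u,G \right)} = 32 - 40 u$ ($T{\left(u,G \right)} = 32 + 8 \left(4 - 9\right) u = 32 + 8 \left(- 5 u\right) = 32 - 40 u$)
$-413 + T{\left(-5 + 8,- \frac{12}{F{\left(1,-4 \right)}} \right)} 423 = -413 + \left(32 - 40 \left(-5 + 8\right)\right) 423 = -413 + \left(32 - 120\right) 423 = -413 - 37224 = -37637$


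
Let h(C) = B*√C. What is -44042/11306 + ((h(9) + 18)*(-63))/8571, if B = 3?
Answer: -66119248/16150621 ≈ -4.0939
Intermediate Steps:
h(C) = 3*√C
-44042/11306 + ((h(9) + 18)*(-63))/8571 = -44042/11306 + ((3*√9 + 18)*(-63))/8571 = -44042*1/11306 + ((3*3 + 18)*(-63))*(1/8571) = -22021/5653 + ((9 + 18)*(-63))*(1/8571) = -22021/5653 + (27*(-63))*(1/8571) = -22021/5653 - 1701*1/8571 = -22021/5653 - 567/2857 = -66119248/16150621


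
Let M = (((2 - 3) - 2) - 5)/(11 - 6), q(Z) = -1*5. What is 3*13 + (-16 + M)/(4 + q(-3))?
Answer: 283/5 ≈ 56.600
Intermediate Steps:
q(Z) = -5
M = -8/5 (M = ((-1 - 2) - 5)/5 = (-3 - 5)*(1/5) = -8*1/5 = -8/5 ≈ -1.6000)
3*13 + (-16 + M)/(4 + q(-3)) = 3*13 + (-16 - 8/5)/(4 - 5) = 39 - 88/5/(-1) = 39 - 88/5*(-1) = 39 + 88/5 = 283/5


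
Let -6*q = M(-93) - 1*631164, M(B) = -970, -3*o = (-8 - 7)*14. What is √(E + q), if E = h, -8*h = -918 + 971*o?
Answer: √3491070/6 ≈ 311.41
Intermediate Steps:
o = 70 (o = -(-8 - 7)*14/3 = -(-5)*14 = -⅓*(-210) = 70)
q = 316067/3 (q = -(-970 - 1*631164)/6 = -(-970 - 631164)/6 = -⅙*(-632134) = 316067/3 ≈ 1.0536e+5)
h = -16763/2 (h = -(-918 + 971*70)/8 = -(-918 + 67970)/8 = -⅛*67052 = -16763/2 ≈ -8381.5)
E = -16763/2 ≈ -8381.5
√(E + q) = √(-16763/2 + 316067/3) = √(581845/6) = √3491070/6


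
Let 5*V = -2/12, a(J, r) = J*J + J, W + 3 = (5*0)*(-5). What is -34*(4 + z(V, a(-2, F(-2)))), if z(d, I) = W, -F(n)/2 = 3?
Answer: -34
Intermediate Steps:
F(n) = -6 (F(n) = -2*3 = -6)
W = -3 (W = -3 + (5*0)*(-5) = -3 + 0*(-5) = -3 + 0 = -3)
a(J, r) = J + J² (a(J, r) = J² + J = J + J²)
V = -1/30 (V = (-2/12)/5 = (-2*1/12)/5 = (⅕)*(-⅙) = -1/30 ≈ -0.033333)
z(d, I) = -3
-34*(4 + z(V, a(-2, F(-2)))) = -34*(4 - 3) = -34*1 = -34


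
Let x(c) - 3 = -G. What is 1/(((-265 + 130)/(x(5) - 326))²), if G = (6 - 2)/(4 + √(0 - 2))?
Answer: 8497217/1476225 - 2332*I*√2/295245 ≈ 5.756 - 0.01117*I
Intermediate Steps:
G = 4/(4 + I*√2) (G = 4/(4 + √(-2)) = 4/(4 + I*√2) ≈ 0.88889 - 0.31427*I)
x(c) = 19/9 + 2*I*√2/9 (x(c) = 3 - (8/9 - 2*I*√2/9) = 3 + (-8/9 + 2*I*√2/9) = 19/9 + 2*I*√2/9)
1/(((-265 + 130)/(x(5) - 326))²) = 1/(((-265 + 130)/((19/9 + 2*I*√2/9) - 326))²) = 1/((-135/(-2915/9 + 2*I*√2/9))²) = 1/(18225/(-2915/9 + 2*I*√2/9)²) = (-2915/9 + 2*I*√2/9)²/18225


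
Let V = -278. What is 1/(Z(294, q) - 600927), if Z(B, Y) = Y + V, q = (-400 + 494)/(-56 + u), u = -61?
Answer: -117/70341079 ≈ -1.6633e-6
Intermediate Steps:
q = -94/117 (q = (-400 + 494)/(-56 - 61) = 94/(-117) = 94*(-1/117) = -94/117 ≈ -0.80342)
Z(B, Y) = -278 + Y (Z(B, Y) = Y - 278 = -278 + Y)
1/(Z(294, q) - 600927) = 1/((-278 - 94/117) - 600927) = 1/(-32620/117 - 600927) = 1/(-70341079/117) = -117/70341079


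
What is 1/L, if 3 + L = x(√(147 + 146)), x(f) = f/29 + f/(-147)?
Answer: -54519507/159478789 - 503034*√293/159478789 ≈ -0.39585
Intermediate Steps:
x(f) = 118*f/4263 (x(f) = f*(1/29) + f*(-1/147) = f/29 - f/147 = 118*f/4263)
L = -3 + 118*√293/4263 (L = -3 + 118*√(147 + 146)/4263 = -3 + 118*√293/4263 ≈ -2.5262)
1/L = 1/(-3 + 118*√293/4263)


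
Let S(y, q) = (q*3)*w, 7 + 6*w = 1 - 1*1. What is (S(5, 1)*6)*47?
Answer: -987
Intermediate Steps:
w = -7/6 (w = -7/6 + (1 - 1*1)/6 = -7/6 + (1 - 1)/6 = -7/6 + (⅙)*0 = -7/6 + 0 = -7/6 ≈ -1.1667)
S(y, q) = -7*q/2 (S(y, q) = (q*3)*(-7/6) = (3*q)*(-7/6) = -7*q/2)
(S(5, 1)*6)*47 = (-7/2*1*6)*47 = -7/2*6*47 = -21*47 = -987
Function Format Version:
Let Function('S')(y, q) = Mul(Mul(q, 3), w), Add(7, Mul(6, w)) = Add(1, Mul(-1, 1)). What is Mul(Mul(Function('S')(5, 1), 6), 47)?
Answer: -987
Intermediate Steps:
w = Rational(-7, 6) (w = Add(Rational(-7, 6), Mul(Rational(1, 6), Add(1, Mul(-1, 1)))) = Add(Rational(-7, 6), Mul(Rational(1, 6), Add(1, -1))) = Add(Rational(-7, 6), Mul(Rational(1, 6), 0)) = Add(Rational(-7, 6), 0) = Rational(-7, 6) ≈ -1.1667)
Function('S')(y, q) = Mul(Rational(-7, 2), q) (Function('S')(y, q) = Mul(Mul(q, 3), Rational(-7, 6)) = Mul(Mul(3, q), Rational(-7, 6)) = Mul(Rational(-7, 2), q))
Mul(Mul(Function('S')(5, 1), 6), 47) = Mul(Mul(Mul(Rational(-7, 2), 1), 6), 47) = Mul(Mul(Rational(-7, 2), 6), 47) = Mul(-21, 47) = -987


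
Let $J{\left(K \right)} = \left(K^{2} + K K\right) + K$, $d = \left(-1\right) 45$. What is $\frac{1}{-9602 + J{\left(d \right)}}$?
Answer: $- \frac{1}{5597} \approx -0.00017867$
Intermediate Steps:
$d = -45$
$J{\left(K \right)} = K + 2 K^{2}$ ($J{\left(K \right)} = \left(K^{2} + K^{2}\right) + K = 2 K^{2} + K = K + 2 K^{2}$)
$\frac{1}{-9602 + J{\left(d \right)}} = \frac{1}{-9602 - 45 \left(1 + 2 \left(-45\right)\right)} = \frac{1}{-9602 - 45 \left(1 - 90\right)} = \frac{1}{-9602 - -4005} = \frac{1}{-9602 + 4005} = \frac{1}{-5597} = - \frac{1}{5597}$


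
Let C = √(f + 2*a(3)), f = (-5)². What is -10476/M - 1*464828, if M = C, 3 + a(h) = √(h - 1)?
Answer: -464828 - 10476/√(19 + 2*√2) ≈ -4.6707e+5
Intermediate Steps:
a(h) = -3 + √(-1 + h) (a(h) = -3 + √(h - 1) = -3 + √(-1 + h))
f = 25
C = √(19 + 2*√2) (C = √(25 + 2*(-3 + √(-1 + 3))) = √(25 + 2*(-3 + √2)) = √(25 + (-6 + 2*√2)) = √(19 + 2*√2) ≈ 4.6721)
M = √(19 + 2*√2) ≈ 4.6721
-10476/M - 1*464828 = -10476/√(19 + 2*√2) - 1*464828 = -10476/√(19 + 2*√2) - 464828 = -464828 - 10476/√(19 + 2*√2)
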